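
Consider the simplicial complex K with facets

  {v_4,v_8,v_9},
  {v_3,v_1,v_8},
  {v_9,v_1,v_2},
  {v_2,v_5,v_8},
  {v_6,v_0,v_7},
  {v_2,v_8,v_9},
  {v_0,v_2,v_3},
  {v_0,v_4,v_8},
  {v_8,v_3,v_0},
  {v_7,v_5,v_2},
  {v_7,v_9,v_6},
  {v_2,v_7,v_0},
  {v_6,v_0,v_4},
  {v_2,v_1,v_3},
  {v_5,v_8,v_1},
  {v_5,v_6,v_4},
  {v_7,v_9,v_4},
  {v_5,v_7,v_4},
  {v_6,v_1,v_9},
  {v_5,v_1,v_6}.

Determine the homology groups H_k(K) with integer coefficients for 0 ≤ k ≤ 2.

We work with the vertex ordering v_0 < v_1 < v_2 < v_3 < v_4 < v_5 < v_6 < v_7 < v_8 < v_9. The simplices of K, each written with vertices in increasing order, are:

  0-simplices (10): [v_0], [v_1], [v_2], [v_3], [v_4], [v_5], [v_6], [v_7], [v_8], [v_9]
  1-simplices (30): (30 of them)
  2-simplices (20): (20 of them)

so the chain groups are C_0 ≅ Z^10, C_1 ≅ Z^30, C_2 ≅ Z^20.

The boundary map ∂_1: C_1 → C_0 maps an edge to its endpoints' difference, ∂[p,q] = q − p.
This gives a 10×30 integer matrix of rank 9; reducing to Smith normal form yields diagonal entries (1,1,1,1,1,1,1,1,1).

The boundary map ∂_2: C_2 → C_1 acts by ∂[p,q,r] = [q,r] − [p,r] + [p,q]. For instance
  ∂[v_1,v_2,v_9] = [v_2,v_9] − [v_1,v_9] + [v_1,v_2],
  ∂[v_0,v_2,v_7] = [v_2,v_7] − [v_0,v_7] + [v_0,v_2].
The 30×20 boundary matrix has rank 20 and Smith normal form diag(1,1,1,1,1,1,1,1,1,1,1,1,1,1,1,1,1,1,1,2).

Reading off H_k = ker ∂_k / im ∂_{k+1}:

  H_0: rank C_0 − rank ∂_1 = 10 − 9 = 1, and the invariant factors of ∂_1 are all 1, so H_0 ≅ Z.
  H_1: rank ker ∂_1 − rank ∂_2 = (30 − 9) − 20 = 1, and ∂_2 has invariant factor 2 > 1, so H_1 ≅ Z ⊕ Z/2Z.
  H_2: rank ker ∂_2 − rank ∂_3 = (20 − 20) − 0 = 0, and there is no ∂_3, so H_2 ≅ 0.

(K is a triangulation of the Klein bottle.)

H_0 ≅ Z,  H_1 ≅ Z ⊕ Z/2Z,  H_2 = 0.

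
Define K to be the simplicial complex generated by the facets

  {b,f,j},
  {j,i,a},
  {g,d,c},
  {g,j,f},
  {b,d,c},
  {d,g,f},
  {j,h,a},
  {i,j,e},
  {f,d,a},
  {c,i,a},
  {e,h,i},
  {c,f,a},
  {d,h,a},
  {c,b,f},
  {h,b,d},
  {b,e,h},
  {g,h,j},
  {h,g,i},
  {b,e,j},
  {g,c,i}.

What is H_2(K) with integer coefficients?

H_2 ≅ 0.

Fix the vertex order a < b < c < d < e < f < g < h < i < j and write every simplex with vertices in increasing order. Then dim K = 2 and the simplices of K are:

  0-simplices (10): a, b, c, d, e, f, g, h, i, j
  1-simplices (30): ac, ad, af, ah, ai, aj, bc, bd, be, bf, bh, bj, cd, cf, cg, ci, df, dg, dh, eh, ei, ej, fg, fj, gh, gi, gj, hi, hj, ij
  2-simplices (20): acf, aci, adf, adh, ahj, aij, bcd, bcf, bdh, beh, bej, bfj, cdg, cgi, dfg, ehi, eij, fgj, ghi, ghj

giving chain groups C_0 ≅ Z^10, C_1 ≅ Z^30, C_2 ≅ Z^20.

The boundary map ∂_1: C_1 → C_0 sends each edge [p,q] (with p < q) to q − p. For instance
  ∂gh = h − g.
This gives a 10×30 integer matrix of rank 9; reducing to Smith normal form yields diagonal entries (1,1,1,1,1,1,1,1,1).

∂_2: C_2 → C_1 acts by ∂[p,q,r] = [q,r] − [p,r] + [p,q]. For instance
  ∂cgi = gi − ci + cg,
  ∂dfg = fg − dg + df.
The resulting 30×20 matrix has rank 20, and its Smith normal form has invariant factors (1,1,1,1,1,1,1,1,1,1,1,1,1,1,1,1,1,1,1,2).

Now H_k = ker ∂_k / im ∂_{k+1}, so:

  H_2: rank ker ∂_2 − rank ∂_3 = (20 − 20) − 0 = 0, and there is no ∂_3, so H_2 = 0.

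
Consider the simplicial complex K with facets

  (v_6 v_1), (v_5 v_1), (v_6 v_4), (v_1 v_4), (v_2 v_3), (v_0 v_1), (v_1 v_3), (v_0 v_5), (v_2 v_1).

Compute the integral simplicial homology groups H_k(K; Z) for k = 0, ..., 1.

H_0 ≅ Z,  H_1 ≅ Z^3.

K has 7 vertices, 9 edges.
rank ∂_0 = 0, rank ∂_1 = 6 ⇒ b_0 = 7 − 0 − 6 = 1; all invariant factors of ∂_1 are 1 so no torsion. So H_0 ≅ Z.
rank ∂_1 = 6, rank ∂_2 = 0 ⇒ b_1 = 9 − 6 − 0 = 3. So H_1 ≅ Z^3.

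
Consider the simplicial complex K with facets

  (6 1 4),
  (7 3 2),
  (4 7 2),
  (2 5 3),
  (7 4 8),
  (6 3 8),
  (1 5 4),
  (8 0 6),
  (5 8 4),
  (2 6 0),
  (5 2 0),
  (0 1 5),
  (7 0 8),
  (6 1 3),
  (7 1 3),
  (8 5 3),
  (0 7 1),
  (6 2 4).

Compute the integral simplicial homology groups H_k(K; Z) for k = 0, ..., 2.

H_0 = Z,  H_1 = Z^2,  H_2 = Z.

Fix the vertex order 0 < 1 < 2 < 3 < 4 < 5 < 6 < 7 < 8 and write every simplex with vertices in increasing order. Then dim K = 2 and the simplices of K are:

  0-simplices (9): [0], [1], [2], [3], [4], [5], [6], [7], [8]
  1-simplices (27): (27 of them)
  2-simplices (18): [0,1,5], [0,1,7], [0,2,5], [0,2,6], [0,6,8], [0,7,8], [1,3,6], [1,3,7], [1,4,5], [1,4,6], [2,3,5], [2,3,7], [2,4,6], [2,4,7], [3,5,8], [3,6,8], [4,5,8], [4,7,8]

Hence C_0 ≅ Z^9, C_1 ≅ Z^27, C_2 ≅ Z^18.

Boundary ∂_1: C_1 → C_0 maps an edge to its endpoints' difference, ∂[p,q] = q − p.
The resulting 9×27 matrix has rank 8, and its Smith normal form has invariant factors (1,1,1,1,1,1,1,1).

The boundary map ∂_2: C_2 → C_1 acts by ∂[p,q,r] = [q,r] − [p,r] + [p,q]. For instance
  ∂[0,1,7] = [1,7] − [0,7] + [0,1],
  ∂[0,2,6] = [2,6] − [0,6] + [0,2].
The 27×18 boundary matrix has rank 17 and Smith normal form diag(1,1,1,1,1,1,1,1,1,1,1,1,1,1,1,1,1).

From H_k ≅ ker(∂_k) / im(∂_{k+1}) we obtain:

  H_0: rank C_0 − rank ∂_1 = 9 − 8 = 1, and the invariant factors of ∂_1 are all 1, so H_0 ≅ Z.
  H_1: rank ker ∂_1 − rank ∂_2 = (27 − 8) − 17 = 2, and the invariant factors of ∂_2 are all 1, so H_1 ≅ Z^2.
  H_2: rank ker ∂_2 − rank ∂_3 = (18 − 17) − 0 = 1, and there is no ∂_3, so H_2 ≅ Z.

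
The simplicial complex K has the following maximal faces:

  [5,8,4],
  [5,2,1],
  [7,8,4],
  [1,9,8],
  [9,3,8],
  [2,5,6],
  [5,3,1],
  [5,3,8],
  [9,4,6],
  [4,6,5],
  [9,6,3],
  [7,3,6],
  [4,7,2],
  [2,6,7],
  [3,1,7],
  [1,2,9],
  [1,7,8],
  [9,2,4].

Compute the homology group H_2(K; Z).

H_2 = 0.

We work with the vertex ordering 1 < 2 < 3 < 4 < 5 < 6 < 7 < 8 < 9. The simplices of K, each written with vertices in increasing order, are:

  0-simplices (9): [1], [2], [3], [4], [5], [6], [7], [8], [9]
  1-simplices (27): (27 of them)
  2-simplices (18): [1,2,5], [1,2,9], [1,3,5], [1,3,7], [1,7,8], [1,8,9], [2,4,7], [2,4,9], [2,5,6], [2,6,7], [3,5,8], [3,6,7], [3,6,9], [3,8,9], [4,5,6], [4,5,8], [4,6,9], [4,7,8]

so the chain groups are C_0 ≅ Z^9, C_1 ≅ Z^27, C_2 ≅ Z^18.

Boundary ∂_1: C_1 → C_0 sends each edge [p,q] (with p < q) to q − p. For instance
  ∂[6,9] = [9] − [6].
As a 9×27 matrix over Z this has rank 8, with invariant factors (1,1,1,1,1,1,1,1).

Boundary ∂_2: C_2 → C_1 sends each 2-simplex [p,q,r] to [q,r] − [p,r] + [p,q]. For instance
  ∂[2,5,6] = [5,6] − [2,6] + [2,5],
  ∂[4,5,8] = [5,8] − [4,8] + [4,5].
This gives a 27×18 integer matrix of rank 18; reducing to Smith normal form yields diagonal entries (1,1,1,1,1,1,1,1,1,1,1,1,1,1,1,1,1,2).

From H_k ≅ ker(∂_k) / im(∂_{k+1}) we obtain:

  H_2: rank ker ∂_2 − rank ∂_3 = (18 − 18) − 0 = 0, and there is no ∂_3, so H_2 ≅ 0.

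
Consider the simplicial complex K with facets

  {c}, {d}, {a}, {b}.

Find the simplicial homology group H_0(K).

We work with the vertex ordering a < b < c < d. The simplices of K, each written with vertices in increasing order, are:

  0-simplices (4): a, b, c, d

Hence C_0 ≅ Z^4.

From H_k ≅ ker(∂_k) / im(∂_{k+1}) we obtain:

  H_0: rank C_0 − rank ∂_1 = 4 − 0 = 4, and there is no ∂_1, so H_0 = Z^4.

H_0 = Z^4.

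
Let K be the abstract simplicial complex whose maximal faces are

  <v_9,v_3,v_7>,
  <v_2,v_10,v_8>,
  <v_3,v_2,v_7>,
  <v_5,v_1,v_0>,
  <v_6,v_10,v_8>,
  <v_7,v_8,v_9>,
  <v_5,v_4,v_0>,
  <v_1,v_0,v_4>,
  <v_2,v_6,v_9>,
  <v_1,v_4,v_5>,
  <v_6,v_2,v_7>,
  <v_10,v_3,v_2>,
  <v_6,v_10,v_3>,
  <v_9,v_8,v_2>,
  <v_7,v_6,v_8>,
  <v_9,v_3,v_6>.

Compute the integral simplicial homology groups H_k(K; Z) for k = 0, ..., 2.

H_0 = Z^2,  H_1 = Z/2Z,  H_2 = Z.

K has 11 vertices, 24 edges, 16 triangles.
rank ∂_0 = 0, rank ∂_1 = 9 ⇒ b_0 = 11 − 0 − 9 = 2; all invariant factors of ∂_1 are 1 so no torsion. So H_0 = Z^2.
rank ∂_1 = 9, rank ∂_2 = 15 ⇒ b_1 = 24 − 9 − 15 = 0; ∂_2 has invariant factor(s) [2] giving torsion. So H_1 = Z/2Z.
rank ∂_2 = 15, rank ∂_3 = 0 ⇒ b_2 = 16 − 15 − 0 = 1. So H_2 = Z.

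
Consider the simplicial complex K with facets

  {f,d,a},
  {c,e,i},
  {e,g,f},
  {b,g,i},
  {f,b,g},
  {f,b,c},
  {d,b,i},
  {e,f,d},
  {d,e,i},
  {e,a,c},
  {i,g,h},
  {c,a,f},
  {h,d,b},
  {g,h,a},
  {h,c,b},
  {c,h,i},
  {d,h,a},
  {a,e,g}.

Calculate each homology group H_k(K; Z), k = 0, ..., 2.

Order the vertices as a < b < c < d < e < f < g < h < i. Listing each simplex with vertices in this order, K has dimension 2 with simplices:

  0-simplices (9): a, b, c, d, e, f, g, h, i
  1-simplices (27): ac, ad, ae, af, ag, ah, bc, bd, bf, bg, bh, bi, ce, cf, ch, ci, de, df, dh, di, ef, eg, ei, fg, gh, gi, hi
  2-simplices (18): ace, acf, adf, adh, aeg, agh, bcf, bch, bdh, bdi, bfg, bgi, cei, chi, def, dei, efg, ghi

so the chain groups are C_0 ≅ Z^9, C_1 ≅ Z^27, C_2 ≅ Z^18.

Boundary ∂_1: C_1 → C_0 is given by ∂[p,q] = [q] − [p]. For instance
  ∂ae = e − a.
This gives a 9×27 integer matrix of rank 8; reducing to Smith normal form yields diagonal entries (1,1,1,1,1,1,1,1).

The boundary map ∂_2: C_2 → C_1 acts by ∂[p,q,r] = [q,r] − [p,r] + [p,q]. For instance
  ∂acf = cf − af + ac,
  ∂ghi = hi − gi + gh.
The resulting 27×18 matrix has rank 18, and its Smith normal form has invariant factors (1,1,1,1,1,1,1,1,1,1,1,1,1,1,1,1,1,2).

Computing H_k = (kernel of ∂_k) / (image of ∂_{k+1}):

  H_0: rank C_0 − rank ∂_1 = 9 − 8 = 1, and the invariant factors of ∂_1 are all 1, so H_0 = Z.
  H_1: rank ker ∂_1 − rank ∂_2 = (27 − 8) − 18 = 1, and ∂_2 has invariant factor 2 > 1, so H_1 = Z × Z/2.
  H_2: rank ker ∂_2 − rank ∂_3 = (18 − 18) − 0 = 0, and there is no ∂_3, so H_2 = 0.

H_0 = Z,  H_1 = Z × Z/2,  H_2 = 0.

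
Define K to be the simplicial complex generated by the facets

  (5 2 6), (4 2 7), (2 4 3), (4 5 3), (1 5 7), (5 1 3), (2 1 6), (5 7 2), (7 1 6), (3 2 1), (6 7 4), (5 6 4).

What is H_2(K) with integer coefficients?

Order the vertices as 1 < 2 < 3 < 4 < 5 < 6 < 7. Listing each simplex with vertices in this order, K has dimension 2 with simplices:

  0-simplices (7): [1], [2], [3], [4], [5], [6], [7]
  1-simplices (18): [1,2], [1,3], [1,5], [1,6], [1,7], [2,3], [2,4], [2,5], [2,6], [2,7], [3,4], [3,5], [4,5], [4,6], [4,7], [5,6], [5,7], [6,7]
  2-simplices (12): [1,2,3], [1,2,6], [1,3,5], [1,5,7], [1,6,7], [2,3,4], [2,4,7], [2,5,6], [2,5,7], [3,4,5], [4,5,6], [4,6,7]

giving chain groups C_0 ≅ Z^7, C_1 ≅ Z^18, C_2 ≅ Z^12.

The boundary map ∂_1: C_1 → C_0 sends each edge [p,q] (with p < q) to q − p.
This gives a 7×18 integer matrix of rank 6; reducing to Smith normal form yields diagonal entries (1,1,1,1,1,1).

∂_2: C_2 → C_1 sends each 2-simplex [p,q,r] to [q,r] − [p,r] + [p,q]. For instance
  ∂[4,5,6] = [5,6] − [4,6] + [4,5],
  ∂[2,5,6] = [5,6] − [2,6] + [2,5].
This gives a 18×12 integer matrix of rank 12; reducing to Smith normal form yields diagonal entries (1,1,1,1,1,1,1,1,1,1,1,2).

Computing H_k = (kernel of ∂_k) / (image of ∂_{k+1}):

  H_2: rank ker ∂_2 − rank ∂_3 = (12 − 12) − 0 = 0, and there is no ∂_3, so H_2 ≅ 0.

H_2 = 0.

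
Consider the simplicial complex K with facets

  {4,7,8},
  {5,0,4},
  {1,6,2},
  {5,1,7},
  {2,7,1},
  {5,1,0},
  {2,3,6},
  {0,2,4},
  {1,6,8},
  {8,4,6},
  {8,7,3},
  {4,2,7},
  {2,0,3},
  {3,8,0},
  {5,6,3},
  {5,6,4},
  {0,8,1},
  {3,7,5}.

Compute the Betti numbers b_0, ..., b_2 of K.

K has 9 vertices, 27 edges, 18 triangles.
rank ∂_0 = 0, rank ∂_1 = 8 ⇒ b_0 = 9 − 0 − 8 = 1; all invariant factors of ∂_1 are 1 so no torsion. So H_0 = Z.
rank ∂_1 = 8, rank ∂_2 = 17 ⇒ b_1 = 27 − 8 − 17 = 2; all invariant factors of ∂_2 are 1 so no torsion. So H_1 = Z^2.
rank ∂_2 = 17, rank ∂_3 = 0 ⇒ b_2 = 18 − 17 − 0 = 1. So H_2 = Z.

b_0 = 1, b_1 = 2, b_2 = 1.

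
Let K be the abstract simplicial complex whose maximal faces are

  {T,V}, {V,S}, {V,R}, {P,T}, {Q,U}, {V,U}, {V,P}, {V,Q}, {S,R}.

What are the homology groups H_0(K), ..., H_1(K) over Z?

Fix the vertex order P < Q < R < S < T < U < V and write every simplex with vertices in increasing order. Then dim K = 1 and the simplices of K are:

  0-simplices (7): P, Q, R, S, T, U, V
  1-simplices (9): PT, PV, QU, QV, RS, RV, SV, TV, UV

giving chain groups C_0 ≅ Z^7, C_1 ≅ Z^9.

The boundary map ∂_1: C_1 → C_0 sends each edge [p,q] (with p < q) to q − p. For instance
  ∂PV = V − P.
As a 7×9 matrix over Z this has rank 6, with invariant factors (1,1,1,1,1,1).

Reading off H_k = ker ∂_k / im ∂_{k+1}:

  H_0: rank C_0 − rank ∂_1 = 7 − 6 = 1, and the invariant factors of ∂_1 are all 1, so H_0 ≅ Z.
  H_1: rank ker ∂_1 − rank ∂_2 = (9 − 6) − 0 = 3, and there is no ∂_2, so H_1 ≅ Z^3.

As a check, the Euler characteristic is 7 − 9 = -2, which agrees with 1 − 3 = -2.
(K is a triangulation of a wedge of 3 circles.)

H_0 = Z,  H_1 = Z^3.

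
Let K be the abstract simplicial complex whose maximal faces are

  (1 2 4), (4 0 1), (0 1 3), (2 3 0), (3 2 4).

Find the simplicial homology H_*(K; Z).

We work with the vertex ordering 0 < 1 < 2 < 3 < 4. The simplices of K, each written with vertices in increasing order, are:

  0-simplices (5): [0], [1], [2], [3], [4]
  1-simplices (10): [0,1], [0,2], [0,3], [0,4], [1,2], [1,3], [1,4], [2,3], [2,4], [3,4]
  2-simplices (5): [0,1,3], [0,1,4], [0,2,3], [1,2,4], [2,3,4]

giving chain groups C_0 ≅ Z^5, C_1 ≅ Z^10, C_2 ≅ Z^5.

Boundary ∂_1: C_1 → C_0 sends each edge [p,q] (with p < q) to q − p. For instance
  ∂[2,4] = [4] − [2].
This gives a 5×10 integer matrix of rank 4; reducing to Smith normal form yields diagonal entries (1,1,1,1).

The boundary map ∂_2: C_2 → C_1 sends each 2-simplex [p,q,r] to [q,r] − [p,r] + [p,q]. For instance
  ∂[2,3,4] = [3,4] − [2,4] + [2,3],
  ∂[1,2,4] = [2,4] − [1,4] + [1,2].
As a 10×5 matrix over Z this has rank 5, with invariant factors (1,1,1,1,1).

Reading off H_k = ker ∂_k / im ∂_{k+1}:

  H_0: rank C_0 − rank ∂_1 = 5 − 4 = 1, and the invariant factors of ∂_1 are all 1, so H_0 ≅ Z.
  H_1: rank ker ∂_1 − rank ∂_2 = (10 − 4) − 5 = 1, and the invariant factors of ∂_2 are all 1, so H_1 ≅ Z.
  H_2: rank ker ∂_2 − rank ∂_3 = (5 − 5) − 0 = 0, and there is no ∂_3, so H_2 ≅ 0.

H_0 = Z,  H_1 = Z,  H_2 = 0.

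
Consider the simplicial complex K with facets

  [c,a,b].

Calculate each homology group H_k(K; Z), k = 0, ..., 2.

Take the total order a < b < c on the vertex set. Then K (dimension 2) consists of the simplices:

  0-simplices (3): a, b, c
  1-simplices (3): ab, ac, bc
  2-simplices (1): abc

Hence C_0 ≅ Z^3, C_1 ≅ Z^3, C_2 ≅ Z^1.

The boundary map ∂_1: C_1 → C_0 sends each edge [p,q] (with p < q) to q − p.
As a 3×3 matrix over Z this has rank 2, with invariant factors (1,1).

∂_2: C_2 → C_1 sends each 2-simplex [p,q,r] to [q,r] − [p,r] + [p,q]. For instance
  ∂abc = bc − ac + ab.
As a 3×1 matrix over Z this has rank 1, with invariant factors (1).

Computing H_k = (kernel of ∂_k) / (image of ∂_{k+1}):

  H_0: rank C_0 − rank ∂_1 = 3 − 2 = 1, and the invariant factors of ∂_1 are all 1, so H_0 = Z.
  H_1: rank ker ∂_1 − rank ∂_2 = (3 − 2) − 1 = 0, and the invariant factors of ∂_2 are all 1, so H_1 = 0.
  H_2: rank ker ∂_2 − rank ∂_3 = (1 − 1) − 0 = 0, and there is no ∂_3, so H_2 = 0.

H_0 = Z,  H_1 = 0,  H_2 = 0.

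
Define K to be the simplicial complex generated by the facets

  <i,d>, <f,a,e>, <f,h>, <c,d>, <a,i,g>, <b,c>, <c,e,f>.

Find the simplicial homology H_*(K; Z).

Take the total order a < b < c < d < e < f < g < h < i on the vertex set. Then K (dimension 2) consists of the simplices:

  0-simplices (9): a, b, c, d, e, f, g, h, i
  1-simplices (12): ae, af, ag, ai, bc, cd, ce, cf, di, ef, fh, gi
  2-simplices (3): aef, agi, cef

so the chain groups are C_0 ≅ Z^9, C_1 ≅ Z^12, C_2 ≅ Z^3.

The boundary map ∂_1: C_1 → C_0 is given by ∂[p,q] = [q] − [p].
This gives a 9×12 integer matrix of rank 8; reducing to Smith normal form yields diagonal entries (1,1,1,1,1,1,1,1).

∂_2: C_2 → C_1 sends each 2-simplex [p,q,r] to [q,r] − [p,r] + [p,q]. For instance
  ∂agi = gi − ai + ag,
  ∂aef = ef − af + ae.
The resulting 12×3 matrix has rank 3, and its Smith normal form has invariant factors (1,1,1).

Reading off H_k = ker ∂_k / im ∂_{k+1}:

  H_0: rank C_0 − rank ∂_1 = 9 − 8 = 1, and the invariant factors of ∂_1 are all 1, so H_0 ≅ Z.
  H_1: rank ker ∂_1 − rank ∂_2 = (12 − 8) − 3 = 1, and the invariant factors of ∂_2 are all 1, so H_1 ≅ Z.
  H_2: rank ker ∂_2 − rank ∂_3 = (3 − 3) − 0 = 0, and there is no ∂_3, so H_2 ≅ 0.

H_0 ≅ Z,  H_1 ≅ Z,  H_2 = 0.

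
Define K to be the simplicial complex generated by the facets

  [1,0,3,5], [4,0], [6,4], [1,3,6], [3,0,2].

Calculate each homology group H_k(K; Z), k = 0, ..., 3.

H_0 = Z,  H_1 = Z,  H_2 = 0,  H_3 = 0.

We work with the vertex ordering 0 < 1 < 2 < 3 < 4 < 5 < 6. The simplices of K, each written with vertices in increasing order, are:

  0-simplices (7): [0], [1], [2], [3], [4], [5], [6]
  1-simplices (12): [0,1], [0,2], [0,3], [0,4], [0,5], [1,3], [1,5], [1,6], [2,3], [3,5], [3,6], [4,6]
  2-simplices (6): [0,1,3], [0,1,5], [0,2,3], [0,3,5], [1,3,5], [1,3,6]
  3-simplices (1): [0,1,3,5]

so the chain groups are C_0 ≅ Z^7, C_1 ≅ Z^12, C_2 ≅ Z^6, C_3 ≅ Z^1.

∂_1: C_1 → C_0 maps an edge to its endpoints' difference, ∂[p,q] = q − p. For instance
  ∂[0,5] = [5] − [0].
As a 7×12 matrix over Z this has rank 6, with invariant factors (1,1,1,1,1,1).

∂_2: C_2 → C_1 maps a triangle to the signed sum of its edges. For instance
  ∂[0,2,3] = [2,3] − [0,3] + [0,2],
  ∂[0,1,5] = [1,5] − [0,5] + [0,1].
The 12×6 boundary matrix has rank 5 and Smith normal form diag(1,1,1,1,1).

∂_3: C_3 → C_2 sends each 3-simplex σ to the alternating sum Σ_i (−1)^i (σ with its i-th vertex removed). For instance
  ∂[0,1,3,5] = [1,3,5] − [0,3,5] + [0,1,5] − [0,1,3].
As a 6×1 matrix over Z this has rank 1, with invariant factors (1).

Reading off H_k = ker ∂_k / im ∂_{k+1}:

  H_0: rank C_0 − rank ∂_1 = 7 − 6 = 1, and the invariant factors of ∂_1 are all 1, so H_0 ≅ Z.
  H_1: rank ker ∂_1 − rank ∂_2 = (12 − 6) − 5 = 1, and the invariant factors of ∂_2 are all 1, so H_1 ≅ Z.
  H_2: rank ker ∂_2 − rank ∂_3 = (6 − 5) − 1 = 0, and the invariant factors of ∂_3 are all 1, so H_2 ≅ 0.
  H_3: rank ker ∂_3 − rank ∂_4 = (1 − 1) − 0 = 0, and there is no ∂_4, so H_3 ≅ 0.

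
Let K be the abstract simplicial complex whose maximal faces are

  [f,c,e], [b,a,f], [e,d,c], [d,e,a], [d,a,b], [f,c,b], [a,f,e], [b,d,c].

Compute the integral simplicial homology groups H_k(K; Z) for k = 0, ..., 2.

H_0 ≅ Z,  H_1 = 0,  H_2 ≅ Z.

Take the total order a < b < c < d < e < f on the vertex set. Then K (dimension 2) consists of the simplices:

  0-simplices (6): a, b, c, d, e, f
  1-simplices (12): ab, ad, ae, af, bc, bd, bf, cd, ce, cf, de, ef
  2-simplices (8): abd, abf, ade, aef, bcd, bcf, cde, cef

so the chain groups are C_0 ≅ Z^6, C_1 ≅ Z^12, C_2 ≅ Z^8.

Boundary ∂_1: C_1 → C_0 maps an edge to its endpoints' difference, ∂[p,q] = q − p. For instance
  ∂bd = d − b.
The resulting 6×12 matrix has rank 5, and its Smith normal form has invariant factors (1,1,1,1,1).

The boundary map ∂_2: C_2 → C_1 sends each 2-simplex [p,q,r] to [q,r] − [p,r] + [p,q]. For instance
  ∂abd = bd − ad + ab,
  ∂ade = de − ae + ad.
The 12×8 boundary matrix has rank 7 and Smith normal form diag(1,1,1,1,1,1,1).

Now H_k = ker ∂_k / im ∂_{k+1}, so:

  H_0: rank C_0 − rank ∂_1 = 6 − 5 = 1, and the invariant factors of ∂_1 are all 1, so H_0 = Z.
  H_1: rank ker ∂_1 − rank ∂_2 = (12 − 5) − 7 = 0, and the invariant factors of ∂_2 are all 1, so H_1 = 0.
  H_2: rank ker ∂_2 − rank ∂_3 = (8 − 7) − 0 = 1, and there is no ∂_3, so H_2 = Z.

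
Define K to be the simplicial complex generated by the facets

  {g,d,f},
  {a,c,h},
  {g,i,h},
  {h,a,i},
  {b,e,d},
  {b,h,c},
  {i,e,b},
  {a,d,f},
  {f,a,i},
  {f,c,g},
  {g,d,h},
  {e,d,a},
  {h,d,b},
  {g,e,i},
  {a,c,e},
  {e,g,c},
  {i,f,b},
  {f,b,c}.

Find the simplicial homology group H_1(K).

H_1 ≅ Z^2.

Order the vertices as a < b < c < d < e < f < g < h < i. Listing each simplex with vertices in this order, K has dimension 2 with simplices:

  0-simplices (9): a, b, c, d, e, f, g, h, i
  1-simplices (27): ac, ad, ae, af, ah, ai, bc, bd, be, bf, bh, bi, ce, cf, cg, ch, de, df, dg, dh, eg, ei, fg, fi, gh, gi, hi
  2-simplices (18): ace, ach, ade, adf, afi, ahi, bcf, bch, bde, bdh, bei, bfi, ceg, cfg, dfg, dgh, egi, ghi

giving chain groups C_0 ≅ Z^9, C_1 ≅ Z^27, C_2 ≅ Z^18.

Boundary ∂_1: C_1 → C_0 maps an edge to its endpoints' difference, ∂[p,q] = q − p.
The 9×27 boundary matrix has rank 8 and Smith normal form diag(1,1,1,1,1,1,1,1).

∂_2: C_2 → C_1 maps a triangle to the signed sum of its edges. For instance
  ∂dfg = fg − dg + df,
  ∂bdh = dh − bh + bd.
This gives a 27×18 integer matrix of rank 17; reducing to Smith normal form yields diagonal entries (1,1,1,1,1,1,1,1,1,1,1,1,1,1,1,1,1).

Reading off H_k = ker ∂_k / im ∂_{k+1}:

  H_1: rank ker ∂_1 − rank ∂_2 = (27 − 8) − 17 = 2, and the invariant factors of ∂_2 are all 1, so H_1 = Z^2.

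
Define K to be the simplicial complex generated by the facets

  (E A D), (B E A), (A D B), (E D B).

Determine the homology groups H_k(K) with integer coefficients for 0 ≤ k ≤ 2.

H_0 = Z,  H_1 = 0,  H_2 = Z.

Take the total order A < B < D < E on the vertex set. Then K (dimension 2) consists of the simplices:

  0-simplices (4): A, B, D, E
  1-simplices (6): AB, AD, AE, BD, BE, DE
  2-simplices (4): ABD, ABE, ADE, BDE

Hence C_0 ≅ Z^4, C_1 ≅ Z^6, C_2 ≅ Z^4.

∂_1: C_1 → C_0 maps an edge to its endpoints' difference, ∂[p,q] = q − p.
The 4×6 boundary matrix has rank 3 and Smith normal form diag(1,1,1).

Boundary ∂_2: C_2 → C_1 sends each 2-simplex [p,q,r] to [q,r] − [p,r] + [p,q]. For instance
  ∂ABD = BD − AD + AB,
  ∂ABE = BE − AE + AB.
The 6×4 boundary matrix has rank 3 and Smith normal form diag(1,1,1).

From H_k ≅ ker(∂_k) / im(∂_{k+1}) we obtain:

  H_0: rank C_0 − rank ∂_1 = 4 − 3 = 1, and the invariant factors of ∂_1 are all 1, so H_0 ≅ Z.
  H_1: rank ker ∂_1 − rank ∂_2 = (6 − 3) − 3 = 0, and the invariant factors of ∂_2 are all 1, so H_1 ≅ 0.
  H_2: rank ker ∂_2 − rank ∂_3 = (4 − 3) − 0 = 1, and there is no ∂_3, so H_2 ≅ Z.

As a check, the Euler characteristic is 4 − 6 + 4 = 2, which agrees with 1 − 0 + 1 = 2.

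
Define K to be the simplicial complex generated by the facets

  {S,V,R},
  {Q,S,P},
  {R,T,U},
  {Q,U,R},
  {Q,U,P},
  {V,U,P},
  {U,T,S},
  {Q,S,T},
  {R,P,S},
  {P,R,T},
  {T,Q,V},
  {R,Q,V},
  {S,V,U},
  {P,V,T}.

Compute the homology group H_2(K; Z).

H_2 ≅ Z.

Fix the vertex order P < Q < R < S < T < U < V and write every simplex with vertices in increasing order. Then dim K = 2 and the simplices of K are:

  0-simplices (7): P, Q, R, S, T, U, V
  1-simplices (21): PQ, PR, PS, PT, PU, PV, QR, QS, QT, QU, QV, RS, RT, RU, RV, ST, SU, SV, TU, TV, UV
  2-simplices (14): PQS, PQU, PRS, PRT, PTV, PUV, QRU, QRV, QST, QTV, RSV, RTU, STU, SUV

giving chain groups C_0 ≅ Z^7, C_1 ≅ Z^21, C_2 ≅ Z^14.

The boundary map ∂_1: C_1 → C_0 is given by ∂[p,q] = [q] − [p]. For instance
  ∂RV = V − R.
The 7×21 boundary matrix has rank 6 and Smith normal form diag(1,1,1,1,1,1).

Boundary ∂_2: C_2 → C_1 maps a triangle to the signed sum of its edges. For instance
  ∂QTV = TV − QV + QT,
  ∂QRV = RV − QV + QR.
The resulting 21×14 matrix has rank 13, and its Smith normal form has invariant factors (1,1,1,1,1,1,1,1,1,1,1,1,1).

Now H_k = ker ∂_k / im ∂_{k+1}, so:

  H_2: rank ker ∂_2 − rank ∂_3 = (14 − 13) − 0 = 1, and there is no ∂_3, so H_2 ≅ Z.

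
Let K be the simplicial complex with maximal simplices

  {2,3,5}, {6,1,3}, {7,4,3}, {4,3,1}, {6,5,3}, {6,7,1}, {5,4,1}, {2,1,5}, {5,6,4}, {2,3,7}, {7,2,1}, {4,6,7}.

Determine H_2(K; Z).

We work with the vertex ordering 1 < 2 < 3 < 4 < 5 < 6 < 7. The simplices of K, each written with vertices in increasing order, are:

  0-simplices (7): [1], [2], [3], [4], [5], [6], [7]
  1-simplices (18): [1,2], [1,3], [1,4], [1,5], [1,6], [1,7], [2,3], [2,5], [2,7], [3,4], [3,5], [3,6], [3,7], [4,5], [4,6], [4,7], [5,6], [6,7]
  2-simplices (12): [1,2,5], [1,2,7], [1,3,4], [1,3,6], [1,4,5], [1,6,7], [2,3,5], [2,3,7], [3,4,7], [3,5,6], [4,5,6], [4,6,7]

so the chain groups are C_0 ≅ Z^7, C_1 ≅ Z^18, C_2 ≅ Z^12.

∂_1: C_1 → C_0 sends each edge [p,q] (with p < q) to q − p. For instance
  ∂[1,7] = [7] − [1].
As a 7×18 matrix over Z this has rank 6, with invariant factors (1,1,1,1,1,1).

The boundary map ∂_2: C_2 → C_1 acts by ∂[p,q,r] = [q,r] − [p,r] + [p,q]. For instance
  ∂[4,6,7] = [6,7] − [4,7] + [4,6],
  ∂[1,4,5] = [4,5] − [1,5] + [1,4].
This gives a 18×12 integer matrix of rank 12; reducing to Smith normal form yields diagonal entries (1,1,1,1,1,1,1,1,1,1,1,2).

From H_k ≅ ker(∂_k) / im(∂_{k+1}) we obtain:

  H_2: rank ker ∂_2 − rank ∂_3 = (12 − 12) − 0 = 0, and there is no ∂_3, so H_2 ≅ 0.

(K is a triangulation of the real projective plane RP^2.)

H_2 = 0.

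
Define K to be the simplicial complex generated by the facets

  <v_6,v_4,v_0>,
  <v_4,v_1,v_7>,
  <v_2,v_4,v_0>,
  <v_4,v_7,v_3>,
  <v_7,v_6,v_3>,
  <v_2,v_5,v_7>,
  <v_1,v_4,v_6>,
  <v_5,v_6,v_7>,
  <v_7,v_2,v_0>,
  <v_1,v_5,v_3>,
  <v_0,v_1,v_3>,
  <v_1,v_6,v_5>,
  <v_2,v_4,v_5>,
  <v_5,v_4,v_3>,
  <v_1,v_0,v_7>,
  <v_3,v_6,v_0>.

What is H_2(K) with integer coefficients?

Fix the vertex order v_0 < v_1 < v_2 < v_3 < v_4 < v_5 < v_6 < v_7 and write every simplex with vertices in increasing order. Then dim K = 2 and the simplices of K are:

  0-simplices (8): [v_0], [v_1], [v_2], [v_3], [v_4], [v_5], [v_6], [v_7]
  1-simplices (24): (24 of them)
  2-simplices (16): (16 of them)

giving chain groups C_0 ≅ Z^8, C_1 ≅ Z^24, C_2 ≅ Z^16.

∂_1: C_1 → C_0 maps an edge to its endpoints' difference, ∂[p,q] = q − p.
This gives a 8×24 integer matrix of rank 7; reducing to Smith normal form yields diagonal entries (1,1,1,1,1,1,1).

∂_2: C_2 → C_1 acts by ∂[p,q,r] = [q,r] − [p,r] + [p,q]. For instance
  ∂[v_0,v_2,v_7] = [v_2,v_7] − [v_0,v_7] + [v_0,v_2],
  ∂[v_2,v_4,v_5] = [v_4,v_5] − [v_2,v_5] + [v_2,v_4].
The 24×16 boundary matrix has rank 15 and Smith normal form diag(1,1,1,1,1,1,1,1,1,1,1,1,1,1,1).

Reading off H_k = ker ∂_k / im ∂_{k+1}:

  H_2: rank ker ∂_2 − rank ∂_3 = (16 − 15) − 0 = 1, and there is no ∂_3, so H_2 = Z.

(K is a triangulation of the torus T^2.)

H_2 = Z.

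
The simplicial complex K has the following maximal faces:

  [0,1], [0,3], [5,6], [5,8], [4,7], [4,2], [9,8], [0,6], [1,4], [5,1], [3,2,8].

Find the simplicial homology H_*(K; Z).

H_0 ≅ Z,  H_1 ≅ Z^3,  H_2 = 0.

Take the total order 0 < 1 < 2 < 3 < 4 < 5 < 6 < 7 < 8 < 9 on the vertex set. Then K (dimension 2) consists of the simplices:

  0-simplices (10): [0], [1], [2], [3], [4], [5], [6], [7], [8], [9]
  1-simplices (13): [0,1], [0,3], [0,6], [1,4], [1,5], [2,3], [2,4], [2,8], [3,8], [4,7], [5,6], [5,8], [8,9]
  2-simplices (1): [2,3,8]

giving chain groups C_0 ≅ Z^10, C_1 ≅ Z^13, C_2 ≅ Z^1.

The boundary map ∂_1: C_1 → C_0 is given by ∂[p,q] = [q] − [p].
As a 10×13 matrix over Z this has rank 9, with invariant factors (1,1,1,1,1,1,1,1,1).

∂_2: C_2 → C_1 maps a triangle to the signed sum of its edges. For instance
  ∂[2,3,8] = [3,8] − [2,8] + [2,3].
The resulting 13×1 matrix has rank 1, and its Smith normal form has invariant factors (1).

Reading off H_k = ker ∂_k / im ∂_{k+1}:

  H_0: rank C_0 − rank ∂_1 = 10 − 9 = 1, and the invariant factors of ∂_1 are all 1, so H_0 = Z.
  H_1: rank ker ∂_1 − rank ∂_2 = (13 − 9) − 1 = 3, and the invariant factors of ∂_2 are all 1, so H_1 = Z^3.
  H_2: rank ker ∂_2 − rank ∂_3 = (1 − 1) − 0 = 0, and there is no ∂_3, so H_2 = 0.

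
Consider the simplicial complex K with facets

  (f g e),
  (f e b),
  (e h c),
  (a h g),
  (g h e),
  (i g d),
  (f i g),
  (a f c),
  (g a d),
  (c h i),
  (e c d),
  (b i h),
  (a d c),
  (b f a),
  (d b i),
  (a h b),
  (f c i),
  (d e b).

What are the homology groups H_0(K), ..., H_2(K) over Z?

We work with the vertex ordering a < b < c < d < e < f < g < h < i. The simplices of K, each written with vertices in increasing order, are:

  0-simplices (9): a, b, c, d, e, f, g, h, i
  1-simplices (27): ab, ac, ad, af, ag, ah, bd, be, bf, bh, bi, cd, ce, cf, ch, ci, de, dg, di, ef, eg, eh, fg, fi, gh, gi, hi
  2-simplices (18): abf, abh, acd, acf, adg, agh, bde, bdi, bef, bhi, cde, ceh, cfi, chi, dgi, efg, egh, fgi

Hence C_0 ≅ Z^9, C_1 ≅ Z^27, C_2 ≅ Z^18.

The boundary map ∂_1: C_1 → C_0 sends each edge [p,q] (with p < q) to q − p. For instance
  ∂ab = b − a.
The 9×27 boundary matrix has rank 8 and Smith normal form diag(1,1,1,1,1,1,1,1).

The boundary map ∂_2: C_2 → C_1 sends each 2-simplex [p,q,r] to [q,r] − [p,r] + [p,q]. For instance
  ∂efg = fg − eg + ef,
  ∂bef = ef − bf + be.
The 27×18 boundary matrix has rank 17 and Smith normal form diag(1,1,1,1,1,1,1,1,1,1,1,1,1,1,1,1,1).

Reading off H_k = ker ∂_k / im ∂_{k+1}:

  H_0: rank C_0 − rank ∂_1 = 9 − 8 = 1, and the invariant factors of ∂_1 are all 1, so H_0 = Z.
  H_1: rank ker ∂_1 − rank ∂_2 = (27 − 8) − 17 = 2, and the invariant factors of ∂_2 are all 1, so H_1 = Z^2.
  H_2: rank ker ∂_2 − rank ∂_3 = (18 − 17) − 0 = 1, and there is no ∂_3, so H_2 = Z.

H_0 ≅ Z,  H_1 ≅ Z^2,  H_2 ≅ Z.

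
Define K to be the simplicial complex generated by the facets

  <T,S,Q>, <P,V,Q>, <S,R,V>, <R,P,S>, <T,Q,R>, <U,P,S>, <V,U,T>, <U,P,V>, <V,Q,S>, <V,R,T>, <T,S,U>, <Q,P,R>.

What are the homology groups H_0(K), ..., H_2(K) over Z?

H_0 ≅ Z,  H_1 ≅ Z/2,  H_2 = 0.

Take the total order P < Q < R < S < T < U < V on the vertex set. Then K (dimension 2) consists of the simplices:

  0-simplices (7): P, Q, R, S, T, U, V
  1-simplices (18): PQ, PR, PS, PU, PV, QR, QS, QT, QV, RS, RT, RV, ST, SU, SV, TU, TV, UV
  2-simplices (12): PQR, PQV, PRS, PSU, PUV, QRT, QST, QSV, RSV, RTV, STU, TUV

giving chain groups C_0 ≅ Z^7, C_1 ≅ Z^18, C_2 ≅ Z^12.

∂_1: C_1 → C_0 maps an edge to its endpoints' difference, ∂[p,q] = q − p. For instance
  ∂RS = S − R.
The 7×18 boundary matrix has rank 6 and Smith normal form diag(1,1,1,1,1,1).

The boundary map ∂_2: C_2 → C_1 acts by ∂[p,q,r] = [q,r] − [p,r] + [p,q]. For instance
  ∂PQR = QR − PR + PQ,
  ∂PUV = UV − PV + PU.
The 18×12 boundary matrix has rank 12 and Smith normal form diag(1,1,1,1,1,1,1,1,1,1,1,2).

Now H_k = ker ∂_k / im ∂_{k+1}, so:

  H_0: rank C_0 − rank ∂_1 = 7 − 6 = 1, and the invariant factors of ∂_1 are all 1, so H_0 = Z.
  H_1: rank ker ∂_1 − rank ∂_2 = (18 − 6) − 12 = 0, and ∂_2 has invariant factor 2 > 1, so H_1 = Z/2.
  H_2: rank ker ∂_2 − rank ∂_3 = (12 − 12) − 0 = 0, and there is no ∂_3, so H_2 = 0.

As a check, the Euler characteristic is 7 − 18 + 12 = 1, which agrees with 1 − 0 + 0 = 1.
(K is a triangulation of the real projective plane RP^2.)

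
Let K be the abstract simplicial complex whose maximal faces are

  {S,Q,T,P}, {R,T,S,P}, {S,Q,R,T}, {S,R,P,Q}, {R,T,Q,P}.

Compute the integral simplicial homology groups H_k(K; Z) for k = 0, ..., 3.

H_0 = Z,  H_1 = 0,  H_2 = 0,  H_3 = Z.

K has 5 vertices, 10 edges, 10 triangles, 5 3-simplices.
rank ∂_0 = 0, rank ∂_1 = 4 ⇒ b_0 = 5 − 0 − 4 = 1; all invariant factors of ∂_1 are 1 so no torsion. So H_0 = Z.
rank ∂_1 = 4, rank ∂_2 = 6 ⇒ b_1 = 10 − 4 − 6 = 0; all invariant factors of ∂_2 are 1 so no torsion. So H_1 = 0.
rank ∂_2 = 6, rank ∂_3 = 4 ⇒ b_2 = 10 − 6 − 4 = 0; all invariant factors of ∂_3 are 1 so no torsion. So H_2 = 0.
rank ∂_3 = 4, rank ∂_4 = 0 ⇒ b_3 = 5 − 4 − 0 = 1. So H_3 = Z.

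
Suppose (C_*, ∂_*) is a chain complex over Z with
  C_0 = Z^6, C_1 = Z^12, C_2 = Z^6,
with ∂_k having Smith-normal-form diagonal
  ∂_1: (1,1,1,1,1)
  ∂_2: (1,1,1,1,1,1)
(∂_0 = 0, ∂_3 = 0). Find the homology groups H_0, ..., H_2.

H_0 ≅ Z,  H_1 ≅ Z,  H_2 = 0.

H_0: b_0 = 6 − 0 − 5 = 1; torsion from ∂_1 factors > 1: none. So H_0 ≅ Z.
H_1: b_1 = 12 − 5 − 6 = 1; torsion from ∂_2 factors > 1: none. So H_1 ≅ Z.
H_2: b_2 = 6 − 6 − 0 = 0; torsion from ∂_3 factors > 1: none. So H_2 ≅ 0.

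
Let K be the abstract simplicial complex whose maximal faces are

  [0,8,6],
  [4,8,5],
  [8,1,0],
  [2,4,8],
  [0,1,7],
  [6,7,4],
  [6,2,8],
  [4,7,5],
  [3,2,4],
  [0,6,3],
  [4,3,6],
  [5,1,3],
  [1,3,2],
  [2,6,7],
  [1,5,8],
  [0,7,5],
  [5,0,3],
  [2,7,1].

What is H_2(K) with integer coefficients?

We work with the vertex ordering 0 < 1 < 2 < 3 < 4 < 5 < 6 < 7 < 8. The simplices of K, each written with vertices in increasing order, are:

  0-simplices (9): [0], [1], [2], [3], [4], [5], [6], [7], [8]
  1-simplices (27): (27 of them)
  2-simplices (18): [0,1,7], [0,1,8], [0,3,5], [0,3,6], [0,5,7], [0,6,8], [1,2,3], [1,2,7], [1,3,5], [1,5,8], [2,3,4], [2,4,8], [2,6,7], [2,6,8], [3,4,6], [4,5,7], [4,5,8], [4,6,7]

giving chain groups C_0 ≅ Z^9, C_1 ≅ Z^27, C_2 ≅ Z^18.

∂_1: C_1 → C_0 maps an edge to its endpoints' difference, ∂[p,q] = q − p. For instance
  ∂[0,8] = [8] − [0].
The resulting 9×27 matrix has rank 8, and its Smith normal form has invariant factors (1,1,1,1,1,1,1,1).

Boundary ∂_2: C_2 → C_1 maps a triangle to the signed sum of its edges. For instance
  ∂[4,6,7] = [6,7] − [4,7] + [4,6],
  ∂[2,4,8] = [4,8] − [2,8] + [2,4].
The resulting 27×18 matrix has rank 18, and its Smith normal form has invariant factors (1,1,1,1,1,1,1,1,1,1,1,1,1,1,1,1,1,2).

Computing H_k = (kernel of ∂_k) / (image of ∂_{k+1}):

  H_2: rank ker ∂_2 − rank ∂_3 = (18 − 18) − 0 = 0, and there is no ∂_3, so H_2 = 0.

(K is a triangulation of the Klein bottle.)

H_2 ≅ 0.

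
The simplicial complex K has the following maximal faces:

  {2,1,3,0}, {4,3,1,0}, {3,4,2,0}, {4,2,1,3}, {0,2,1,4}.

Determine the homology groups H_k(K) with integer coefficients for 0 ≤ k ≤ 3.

Fix the vertex order 0 < 1 < 2 < 3 < 4 and write every simplex with vertices in increasing order. Then dim K = 3 and the simplices of K are:

  0-simplices (5): [0], [1], [2], [3], [4]
  1-simplices (10): [0,1], [0,2], [0,3], [0,4], [1,2], [1,3], [1,4], [2,3], [2,4], [3,4]
  2-simplices (10): [0,1,2], [0,1,3], [0,1,4], [0,2,3], [0,2,4], [0,3,4], [1,2,3], [1,2,4], [1,3,4], [2,3,4]
  3-simplices (5): [0,1,2,3], [0,1,2,4], [0,1,3,4], [0,2,3,4], [1,2,3,4]

Hence C_0 ≅ Z^5, C_1 ≅ Z^10, C_2 ≅ Z^10, C_3 ≅ Z^5.

∂_1: C_1 → C_0 is given by ∂[p,q] = [q] − [p]. For instance
  ∂[2,3] = [3] − [2].
The 5×10 boundary matrix has rank 4 and Smith normal form diag(1,1,1,1).

Boundary ∂_2: C_2 → C_1 acts by ∂[p,q,r] = [q,r] − [p,r] + [p,q]. For instance
  ∂[2,3,4] = [3,4] − [2,4] + [2,3],
  ∂[0,1,3] = [1,3] − [0,3] + [0,1].
The 10×10 boundary matrix has rank 6 and Smith normal form diag(1,1,1,1,1,1).

The boundary map ∂_3: C_3 → C_2 sends each 3-simplex σ to the alternating sum Σ_i (−1)^i (σ with its i-th vertex removed). For instance
  ∂[1,2,3,4] = [2,3,4] − [1,3,4] + [1,2,4] − [1,2,3],
  ∂[0,2,3,4] = [2,3,4] − [0,3,4] + [0,2,4] − [0,2,3].
As a 10×5 matrix over Z this has rank 4, with invariant factors (1,1,1,1).

Computing H_k = (kernel of ∂_k) / (image of ∂_{k+1}):

  H_0: rank C_0 − rank ∂_1 = 5 − 4 = 1, and the invariant factors of ∂_1 are all 1, so H_0 = Z.
  H_1: rank ker ∂_1 − rank ∂_2 = (10 − 4) − 6 = 0, and the invariant factors of ∂_2 are all 1, so H_1 = 0.
  H_2: rank ker ∂_2 − rank ∂_3 = (10 − 6) − 4 = 0, and the invariant factors of ∂_3 are all 1, so H_2 = 0.
  H_3: rank ker ∂_3 − rank ∂_4 = (5 − 4) − 0 = 1, and there is no ∂_4, so H_3 = Z.

H_0 = Z,  H_1 = 0,  H_2 = 0,  H_3 = Z.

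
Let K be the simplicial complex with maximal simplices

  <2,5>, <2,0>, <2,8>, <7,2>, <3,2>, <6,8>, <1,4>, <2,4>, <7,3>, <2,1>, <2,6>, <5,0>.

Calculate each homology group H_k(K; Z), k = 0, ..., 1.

H_0 = Z,  H_1 = Z^4.

We work with the vertex ordering 0 < 1 < 2 < 3 < 4 < 5 < 6 < 7 < 8. The simplices of K, each written with vertices in increasing order, are:

  0-simplices (9): [0], [1], [2], [3], [4], [5], [6], [7], [8]
  1-simplices (12): [0,2], [0,5], [1,2], [1,4], [2,3], [2,4], [2,5], [2,6], [2,7], [2,8], [3,7], [6,8]

so the chain groups are C_0 ≅ Z^9, C_1 ≅ Z^12.

Boundary ∂_1: C_1 → C_0 sends each edge [p,q] (with p < q) to q − p. For instance
  ∂[1,4] = [4] − [1].
The 9×12 boundary matrix has rank 8 and Smith normal form diag(1,1,1,1,1,1,1,1).

Now H_k = ker ∂_k / im ∂_{k+1}, so:

  H_0: rank C_0 − rank ∂_1 = 9 − 8 = 1, and the invariant factors of ∂_1 are all 1, so H_0 ≅ Z.
  H_1: rank ker ∂_1 − rank ∂_2 = (12 − 8) − 0 = 4, and there is no ∂_2, so H_1 ≅ Z^4.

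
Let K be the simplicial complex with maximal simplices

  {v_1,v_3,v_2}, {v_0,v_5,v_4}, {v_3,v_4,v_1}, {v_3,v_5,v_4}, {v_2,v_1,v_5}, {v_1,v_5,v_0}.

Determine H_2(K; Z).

Order the vertices as v_0 < v_1 < v_2 < v_3 < v_4 < v_5. Listing each simplex with vertices in this order, K has dimension 2 with simplices:

  0-simplices (6): [v_0], [v_1], [v_2], [v_3], [v_4], [v_5]
  1-simplices (12): [v_0,v_1], [v_0,v_4], [v_0,v_5], [v_1,v_2], [v_1,v_3], [v_1,v_4], [v_1,v_5], [v_2,v_3], [v_2,v_5], [v_3,v_4], [v_3,v_5], [v_4,v_5]
  2-simplices (6): [v_0,v_1,v_5], [v_0,v_4,v_5], [v_1,v_2,v_3], [v_1,v_2,v_5], [v_1,v_3,v_4], [v_3,v_4,v_5]

giving chain groups C_0 ≅ Z^6, C_1 ≅ Z^12, C_2 ≅ Z^6.

The boundary map ∂_1: C_1 → C_0 sends each edge [p,q] (with p < q) to q − p. For instance
  ∂[v_3,v_5] = [v_5] − [v_3].
This gives a 6×12 integer matrix of rank 5; reducing to Smith normal form yields diagonal entries (1,1,1,1,1).

∂_2: C_2 → C_1 maps a triangle to the signed sum of its edges. For instance
  ∂[v_1,v_3,v_4] = [v_3,v_4] − [v_1,v_4] + [v_1,v_3],
  ∂[v_0,v_1,v_5] = [v_1,v_5] − [v_0,v_5] + [v_0,v_1].
This gives a 12×6 integer matrix of rank 6; reducing to Smith normal form yields diagonal entries (1,1,1,1,1,1).

From H_k ≅ ker(∂_k) / im(∂_{k+1}) we obtain:

  H_2: rank ker ∂_2 − rank ∂_3 = (6 − 6) − 0 = 0, and there is no ∂_3, so H_2 = 0.

H_2 = 0.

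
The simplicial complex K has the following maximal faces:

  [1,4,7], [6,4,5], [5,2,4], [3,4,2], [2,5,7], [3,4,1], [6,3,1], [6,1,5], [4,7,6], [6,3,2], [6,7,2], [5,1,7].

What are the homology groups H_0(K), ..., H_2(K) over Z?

H_0 = Z,  H_1 = Z_2,  H_2 = 0.

Order the vertices as 1 < 2 < 3 < 4 < 5 < 6 < 7. Listing each simplex with vertices in this order, K has dimension 2 with simplices:

  0-simplices (7): [1], [2], [3], [4], [5], [6], [7]
  1-simplices (18): [1,3], [1,4], [1,5], [1,6], [1,7], [2,3], [2,4], [2,5], [2,6], [2,7], [3,4], [3,6], [4,5], [4,6], [4,7], [5,6], [5,7], [6,7]
  2-simplices (12): [1,3,4], [1,3,6], [1,4,7], [1,5,6], [1,5,7], [2,3,4], [2,3,6], [2,4,5], [2,5,7], [2,6,7], [4,5,6], [4,6,7]

so the chain groups are C_0 ≅ Z^7, C_1 ≅ Z^18, C_2 ≅ Z^12.

The boundary map ∂_1: C_1 → C_0 maps an edge to its endpoints' difference, ∂[p,q] = q − p. For instance
  ∂[2,5] = [5] − [2].
As a 7×18 matrix over Z this has rank 6, with invariant factors (1,1,1,1,1,1).

Boundary ∂_2: C_2 → C_1 maps a triangle to the signed sum of its edges. For instance
  ∂[2,4,5] = [4,5] − [2,5] + [2,4],
  ∂[4,5,6] = [5,6] − [4,6] + [4,5].
The resulting 18×12 matrix has rank 12, and its Smith normal form has invariant factors (1,1,1,1,1,1,1,1,1,1,1,2).

Reading off H_k = ker ∂_k / im ∂_{k+1}:

  H_0: rank C_0 − rank ∂_1 = 7 − 6 = 1, and the invariant factors of ∂_1 are all 1, so H_0 = Z.
  H_1: rank ker ∂_1 − rank ∂_2 = (18 − 6) − 12 = 0, and ∂_2 has invariant factor 2 > 1, so H_1 = Z_2.
  H_2: rank ker ∂_2 − rank ∂_3 = (12 − 12) − 0 = 0, and there is no ∂_3, so H_2 = 0.

As a check, the Euler characteristic is 7 − 18 + 12 = 1, which agrees with 1 − 0 + 0 = 1.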